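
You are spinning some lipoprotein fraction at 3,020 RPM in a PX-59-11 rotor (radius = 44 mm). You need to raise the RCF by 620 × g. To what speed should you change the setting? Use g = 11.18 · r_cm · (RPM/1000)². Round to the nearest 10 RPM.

≈ 4660 RPM

r = 44 mm = 4.4 cm
Current RCF = 11.18 × 4.4 × (3.02)² = 11.18 × 4.4 × 9.1204 ≈ 448.7 × g
Target RCF = 448.7 + 620 = 1,068.7 × g
(N/1000)² = 1,068.7 / 49.192 = 21.72508
N = 1000 × √21.72508 ≈ 4,661.0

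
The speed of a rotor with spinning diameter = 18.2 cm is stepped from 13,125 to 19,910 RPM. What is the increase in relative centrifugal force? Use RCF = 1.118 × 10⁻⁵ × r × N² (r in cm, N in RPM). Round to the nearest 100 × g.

22800 ×g

r = 18.2 / 2 = 9.1 cm
RCF₁ = 1.118 × 10⁻⁵ × 9.1 × (13125)² = 1.118 × 10⁻⁵ × 9.1 × 172,265,625 ≈ 17,526 × g
RCF₂ = 1.118 × 10⁻⁵ × 9.1 × (19910)² = 1.118 × 10⁻⁵ × 9.1 × 396,408,100 ≈ 40,329.8 × g
Increase = 40,329.8 − 17,526 = 22,803.8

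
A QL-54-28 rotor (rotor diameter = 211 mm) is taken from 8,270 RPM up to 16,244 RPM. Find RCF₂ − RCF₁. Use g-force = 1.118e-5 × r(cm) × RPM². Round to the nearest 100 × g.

r = 211 mm / 2 = 105.5 mm = 10.55 cm
RCF₁ = 1.118 × 10⁻⁵ × 10.55 × (8270)² = 1.118 × 10⁻⁵ × 10.55 × 68,392,900 ≈ 8,066.9 × g
RCF₂ = 1.118 × 10⁻⁵ × 10.55 × (16244)² = 1.118 × 10⁻⁵ × 10.55 × 263,867,536 ≈ 31,122.9 × g
Increase = 31,122.9 − 8,066.9 = 23,056

≈ 23100 x g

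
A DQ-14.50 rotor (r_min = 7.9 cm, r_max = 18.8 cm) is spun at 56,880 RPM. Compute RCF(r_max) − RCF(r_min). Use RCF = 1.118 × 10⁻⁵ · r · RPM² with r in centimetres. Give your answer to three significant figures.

394000 x g

RCF_max = 1.118 × 10⁻⁵ × 18.8 × (56880)² = 1.118 × 10⁻⁵ × 18.8 × 3,235,334,400 ≈ 680,015.5 × g
RCF_min = 1.118 × 10⁻⁵ × 7.9 × (56880)² = 1.118 × 10⁻⁵ × 7.9 × 3,235,334,400 ≈ 285,751.2 × g
ΔRCF = 680,015.5 − 285,751.2 = 394,264.3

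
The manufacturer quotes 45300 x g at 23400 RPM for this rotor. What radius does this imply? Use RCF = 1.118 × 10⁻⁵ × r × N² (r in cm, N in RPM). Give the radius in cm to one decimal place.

45300 = 1.118 × 10⁻⁵ × r × (23400)²
r = 45300 / (1.118 × 10⁻⁵ × 547,560,000) = 45300 / 6121.721 ≈ 7.400 cm

≈ 7.4 cm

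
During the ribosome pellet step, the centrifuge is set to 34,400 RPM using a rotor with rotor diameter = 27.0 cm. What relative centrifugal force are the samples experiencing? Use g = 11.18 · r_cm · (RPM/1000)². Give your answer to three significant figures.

179000 × g

r = 27.0 / 2 = 13.5 cm
RCF = 11.18 × r × (N/1000)²
RCF = 11.18 × 13.5 × (34.4)² = 11.18 × 13.5 × 1,183.36 ≈ 178,604.5 × g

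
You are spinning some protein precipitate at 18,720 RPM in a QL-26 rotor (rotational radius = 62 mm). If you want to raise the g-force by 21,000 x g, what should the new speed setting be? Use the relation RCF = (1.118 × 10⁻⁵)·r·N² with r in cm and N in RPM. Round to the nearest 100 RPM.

N₂ ≈ 25600 RPM

r = 62 mm = 6.2 cm
Current RCF = 1.118 × 10⁻⁵ × 6.2 × (18720)² = 1.118 × 10⁻⁵ × 6.2 × 350,438,400 ≈ 24,291 × g
Target RCF = 24,291 + 21,000 = 45,291 × g
N² = 45,291 / (6.9316 × 10⁻⁵) = 653,398,927
N ≈ √653,398,927 ≈ 25,561.7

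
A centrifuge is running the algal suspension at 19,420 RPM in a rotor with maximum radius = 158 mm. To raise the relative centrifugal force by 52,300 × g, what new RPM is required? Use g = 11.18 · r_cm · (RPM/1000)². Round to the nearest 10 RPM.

25950 RPM

r = 158 mm = 15.8 cm
Current RCF = 11.18 × 15.8 × (19.42)² = 11.18 × 15.8 × 377.1364 ≈ 66,618.9 × g
Target RCF = 66,618.9 + 52,300 = 118,918.9 × g
(N/1000)² = 118,918.9 / 176.644 = 673.2122
N = 1000 × √673.2122 ≈ 25,946.3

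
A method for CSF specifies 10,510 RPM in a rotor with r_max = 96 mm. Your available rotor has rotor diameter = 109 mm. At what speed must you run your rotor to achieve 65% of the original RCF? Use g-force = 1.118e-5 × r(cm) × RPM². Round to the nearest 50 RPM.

Original rotor: r = 96 mm = 9.6 cm
RCF_original = 1.118 × 10⁻⁵ × 9.6 × (10510)² = 1.118 × 10⁻⁵ × 9.6 × 110,460,100 ≈ 11,855.5 × g
Target RCF = 0.65 × 11,855.5 ≈ 7,706.1 × g
Your rotor: r = 109 mm / 2 = 54.5 mm = 5.45 cm
7,706.1 = 1.118 × 10⁻⁵ × 5.45 × N²
N² = 7,706.1 / (6.0931 × 10⁻⁵) = 126,472,567
N ≈ √126,472,567 ≈ 11,246.0

≈ 11250 RPM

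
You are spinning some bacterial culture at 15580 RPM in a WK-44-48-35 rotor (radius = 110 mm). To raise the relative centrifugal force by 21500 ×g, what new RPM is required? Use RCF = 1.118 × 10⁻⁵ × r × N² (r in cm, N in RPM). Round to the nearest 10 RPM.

N₂ ≈ 20430 RPM

r = 110 mm = 11.0 cm
Current RCF = 1.118 × 10⁻⁵ × 11 × (15580)² = 1.118 × 10⁻⁵ × 11 × 242,736,400 ≈ 29,851.7 × g
Target RCF = 29,851.7 + 21,500 = 51,351.7 × g
N² = 51,351.7 / (12.298 × 10⁻⁵) = 417,561,392
N ≈ √417,561,392 ≈ 20,434.3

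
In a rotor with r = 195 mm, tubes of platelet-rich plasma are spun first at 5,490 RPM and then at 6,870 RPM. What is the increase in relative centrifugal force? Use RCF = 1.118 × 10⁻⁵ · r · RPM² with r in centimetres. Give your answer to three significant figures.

r = 195 mm = 19.5 cm
RCF₁ = 1.118 × 10⁻⁵ × 19.5 × (5490)² = 1.118 × 10⁻⁵ × 19.5 × 30,140,100 ≈ 6,570.8 × g
RCF₂ = 1.118 × 10⁻⁵ × 19.5 × (6870)² = 1.118 × 10⁻⁵ × 19.5 × 47,196,900 ≈ 10,289.4 × g
Increase = 10,289.4 − 6,570.8 = 3,718.6

≈ 3720 × g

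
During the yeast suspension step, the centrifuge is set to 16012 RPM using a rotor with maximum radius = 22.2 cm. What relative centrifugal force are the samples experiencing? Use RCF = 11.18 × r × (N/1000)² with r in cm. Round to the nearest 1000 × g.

RCF = 11.18 × 22.2 × (16.012)² = 11.18 × 22.2 × 256.384144 ≈ 63,633.5 × g

RCF ≈ 64000 x g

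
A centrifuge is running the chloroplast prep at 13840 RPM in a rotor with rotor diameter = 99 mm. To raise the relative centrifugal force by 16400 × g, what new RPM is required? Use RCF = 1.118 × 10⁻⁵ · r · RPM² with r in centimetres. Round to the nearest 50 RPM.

r = 99 mm / 2 = 49.5 mm = 4.95 cm
Current RCF = 1.118 × 10⁻⁵ × 4.95 × (13840)² = 1.118 × 10⁻⁵ × 4.95 × 191,545,600 ≈ 10,600.3 × g
Target RCF = 10,600.3 + 16,400 = 27,000.3 × g
N² = 27,000.3 / (5.5341 × 10⁻⁵) = 487,889,630
N ≈ √487,889,630 ≈ 22,088.2

N₂ ≈ 22100 RPM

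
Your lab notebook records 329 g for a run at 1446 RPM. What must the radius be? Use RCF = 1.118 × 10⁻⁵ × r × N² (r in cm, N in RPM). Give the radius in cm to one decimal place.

329 = 1.118 × 10⁻⁵ × r × (1446)²
r = 329 / (1.118 × 10⁻⁵ × 2,090,916) = 329 / 23.37644 ≈ 14.074 cm

14.1 cm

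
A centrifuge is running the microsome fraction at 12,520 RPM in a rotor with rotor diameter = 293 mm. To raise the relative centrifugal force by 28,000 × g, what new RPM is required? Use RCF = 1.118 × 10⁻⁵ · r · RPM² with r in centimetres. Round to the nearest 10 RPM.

N₂ ≈ 18100 RPM

r = 293 mm / 2 = 146.5 mm = 14.65 cm
Current RCF = 1.118 × 10⁻⁵ × 14.65 × (12520)² = 1.118 × 10⁻⁵ × 14.65 × 156,750,400 ≈ 25,673.7 × g
Target RCF = 25,673.7 + 28,000 = 53,673.7 × g
N² = 53,673.7 / (16.3787 × 10⁻⁵) = 327,704,274
N ≈ √327,704,274 ≈ 18,102.6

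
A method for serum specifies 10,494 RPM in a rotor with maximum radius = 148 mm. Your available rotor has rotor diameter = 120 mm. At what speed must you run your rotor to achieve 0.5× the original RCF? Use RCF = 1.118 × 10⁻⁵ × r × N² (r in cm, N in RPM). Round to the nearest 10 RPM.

Original rotor: r = 148 mm = 14.8 cm
RCF = 1.118 × 10⁻⁵ × r × N²
RCF_original = 1.118 × 10⁻⁵ × 14.8 × (10494)² = 1.118 × 10⁻⁵ × 14.8 × 110,124,036 ≈ 18,221.6 × g
Target RCF = 0.5 × 18,221.6 ≈ 9,110.8 × g
Your rotor: r = 120 mm / 2 = 60 mm = 6 cm
9,110.8 = 1.118 × 10⁻⁵ × 6 × N²
N² = 9,110.8 / (6.708 × 10⁻⁵) = 135,819,917
N ≈ √135,819,917 ≈ 11,654.2

11650 RPM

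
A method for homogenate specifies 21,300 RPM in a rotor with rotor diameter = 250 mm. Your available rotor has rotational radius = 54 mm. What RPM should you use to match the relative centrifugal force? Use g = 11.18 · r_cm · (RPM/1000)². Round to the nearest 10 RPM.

Original rotor: r = 250 mm / 2 = 125 mm = 12.5 cm
RCF_original = 11.18 × 12.5 × (21.3)² = 11.18 × 12.5 × 453.69 ≈ 63,403.2 × g
Your rotor: r = 54 mm = 5.4 cm
63,403.2 = 11.18 × 5.4 × (N/1000)²
(N/1000)² = 63,403.2 / 60.372 = 1050.209
N = 1000 × √1050.209 ≈ 32,406.9

≈ 32410 RPM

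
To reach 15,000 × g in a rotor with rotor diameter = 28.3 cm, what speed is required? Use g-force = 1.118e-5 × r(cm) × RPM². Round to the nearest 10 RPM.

N ≈ 9740 RPM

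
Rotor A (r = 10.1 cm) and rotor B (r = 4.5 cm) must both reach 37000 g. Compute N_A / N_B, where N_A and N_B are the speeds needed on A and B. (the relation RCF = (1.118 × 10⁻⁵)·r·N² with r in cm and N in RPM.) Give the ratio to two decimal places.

0.67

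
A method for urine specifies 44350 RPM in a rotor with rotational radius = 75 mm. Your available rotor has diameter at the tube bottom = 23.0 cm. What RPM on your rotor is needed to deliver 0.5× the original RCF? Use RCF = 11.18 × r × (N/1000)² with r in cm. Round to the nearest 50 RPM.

≈ 25350 RPM

Original rotor: r = 75 mm = 7.5 cm
RCF = 11.18 × r × (N/1000)²
RCF_original = 11.18 × 7.5 × (44.35)² = 11.18 × 7.5 × 1,966.9225 ≈ 164,926.5 × g
Target RCF = 0.5 × 164,926.5 ≈ 82,463.2 × g
Your rotor: r = 23.0 / 2 = 11.5 cm
82,463.2 = 11.18 × 11.5 × (N/1000)²
(N/1000)² = 82,463.2 / 128.57 = 641.3876
N = 1000 × √641.3876 ≈ 25,325.6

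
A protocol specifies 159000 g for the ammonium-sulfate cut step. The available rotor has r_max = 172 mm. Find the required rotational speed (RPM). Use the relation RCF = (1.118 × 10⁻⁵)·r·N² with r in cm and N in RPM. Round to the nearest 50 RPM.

r = 172 mm = 17.2 cm
RCF = 1.118 × 10⁻⁵ × r × N²
159,000 = 1.118 × 10⁻⁵ × 17.2 × N²
N² = 159,000 / (19.2296 × 10⁻⁵) = 826,850,272
N ≈ √826,850,272 ≈ 28,755.0

28750 RPM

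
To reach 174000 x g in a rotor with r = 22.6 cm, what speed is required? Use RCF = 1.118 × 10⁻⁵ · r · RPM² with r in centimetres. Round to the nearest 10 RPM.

RCF = 1.118 × 10⁻⁵ × r × N²
174,000 = 1.118 × 10⁻⁵ × 22.6 × N²
N² = 174,000 / (25.2668 × 10⁻⁵) = 688,650,720
N ≈ √688,650,720 ≈ 26,242.2

N ≈ 26240 RPM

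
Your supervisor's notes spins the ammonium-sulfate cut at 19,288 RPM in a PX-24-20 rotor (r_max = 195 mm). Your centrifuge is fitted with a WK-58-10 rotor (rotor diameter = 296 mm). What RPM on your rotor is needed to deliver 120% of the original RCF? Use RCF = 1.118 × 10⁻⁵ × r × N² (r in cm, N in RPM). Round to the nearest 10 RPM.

Original rotor: r = 195 mm = 19.5 cm
RCF = 1.118 × 10⁻⁵ × r × N²
RCF_original = 1.118 × 10⁻⁵ × 19.5 × (19288)² = 1.118 × 10⁻⁵ × 19.5 × 372,026,944 ≈ 81,105.6 × g
Target RCF = 1.2 × 81,105.6 ≈ 97,326.7 × g
Your rotor: r = 296 mm / 2 = 148 mm = 14.8 cm
97,326.7 = 1.118 × 10⁻⁵ × 14.8 × N²
N² = 97,326.7 / (16.5464 × 10⁻⁵) = 588,204,685
N ≈ √588,204,685 ≈ 24,252.9

≈ 24250 RPM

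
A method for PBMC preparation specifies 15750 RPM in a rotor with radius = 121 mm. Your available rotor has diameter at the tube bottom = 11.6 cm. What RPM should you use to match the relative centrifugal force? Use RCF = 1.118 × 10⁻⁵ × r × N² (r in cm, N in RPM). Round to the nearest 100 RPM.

Original rotor: r = 121 mm = 12.1 cm
RCF_original = 1.118 × 10⁻⁵ × 12.1 × (15750)² = 1.118 × 10⁻⁵ × 12.1 × 248,062,500 ≈ 33,557.4 × g
Your rotor: r = 11.6 / 2 = 5.8 cm
33,557.4 = 1.118 × 10⁻⁵ × 5.8 × N²
N² = 33,557.4 / (6.4844 × 10⁻⁵) = 517,509,716
N ≈ √517,509,716 ≈ 22,748.8

≈ 22700 RPM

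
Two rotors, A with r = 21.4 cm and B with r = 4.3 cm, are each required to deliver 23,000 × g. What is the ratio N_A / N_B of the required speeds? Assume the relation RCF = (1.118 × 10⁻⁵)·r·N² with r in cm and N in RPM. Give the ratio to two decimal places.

0.45

At fixed RCF, N ∝ 1/√r, so N_A/N_B = √(r_B/r_A) = √(4.3/21.4) = √0.200935 = 0.4483.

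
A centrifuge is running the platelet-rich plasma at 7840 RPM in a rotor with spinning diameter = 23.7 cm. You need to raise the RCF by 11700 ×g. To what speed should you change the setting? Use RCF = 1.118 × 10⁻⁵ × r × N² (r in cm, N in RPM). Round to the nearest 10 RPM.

r = 23.7 / 2 = 11.85 cm
Current RCF = 1.118 × 10⁻⁵ × 11.85 × (7840)² = 1.118 × 10⁻⁵ × 11.85 × 61,465,600 ≈ 8,143.1 × g
Target RCF = 8,143.1 + 11,700 = 19,843.1 × g
N² = 19,843.1 / (13.2483 × 10⁻⁵) = 149,778,462
N ≈ √149,778,462 ≈ 12,238.4

12240 RPM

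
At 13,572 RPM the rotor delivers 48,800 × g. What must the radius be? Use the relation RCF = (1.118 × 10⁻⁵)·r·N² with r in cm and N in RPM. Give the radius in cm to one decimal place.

≈ 23.7 cm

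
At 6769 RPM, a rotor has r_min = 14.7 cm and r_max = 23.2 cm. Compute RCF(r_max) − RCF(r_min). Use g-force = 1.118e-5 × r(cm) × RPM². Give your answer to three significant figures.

RCF_max = 1.118 × 10⁻⁵ × 23.2 × (6769)² = 1.118 × 10⁻⁵ × 23.2 × 45,819,361 ≈ 11,884.4 × g
RCF_min = 1.118 × 10⁻⁵ × 14.7 × (6769)² = 1.118 × 10⁻⁵ × 14.7 × 45,819,361 ≈ 7,530.2 × g
ΔRCF = 11,884.4 − 7,530.2 = 4,354.2

≈ 4350 ×g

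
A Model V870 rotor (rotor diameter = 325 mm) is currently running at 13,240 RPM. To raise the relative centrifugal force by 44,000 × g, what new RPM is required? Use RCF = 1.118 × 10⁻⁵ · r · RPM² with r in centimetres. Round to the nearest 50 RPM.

r = 325 mm / 2 = 162.5 mm = 16.25 cm
Current RCF = 1.118 × 10⁻⁵ × 16.25 × (13240)² = 1.118 × 10⁻⁵ × 16.25 × 175,297,600 ≈ 31,847.2 × g
Target RCF = 31,847.2 + 44,000 = 75,847.2 × g
N² = 75,847.2 / (18.1675 × 10⁻⁵) = 417,488,372
N ≈ √417,488,372 ≈ 20,432.5

20450 RPM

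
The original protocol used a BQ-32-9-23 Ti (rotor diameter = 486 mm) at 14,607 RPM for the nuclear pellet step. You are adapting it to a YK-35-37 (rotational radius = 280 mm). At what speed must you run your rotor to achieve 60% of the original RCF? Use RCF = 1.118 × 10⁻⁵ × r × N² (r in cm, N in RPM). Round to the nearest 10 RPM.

Original rotor: r = 486 mm / 2 = 243 mm = 24.3 cm
RCF_original = 1.118 × 10⁻⁵ × 24.3 × (14607)² = 1.118 × 10⁻⁵ × 24.3 × 213,364,449 ≈ 57,965.6 × g
Target RCF = 0.6 × 57,965.6 ≈ 34,779.4 × g
Your rotor: r = 280 mm = 28.0 cm
34,779.4 = 1.118 × 10⁻⁵ × 28 × N²
N² = 34,779.4 / (31.304 × 10⁻⁵) = 111,102,096
N ≈ √111,102,096 ≈ 10,540.5

≈ 10540 RPM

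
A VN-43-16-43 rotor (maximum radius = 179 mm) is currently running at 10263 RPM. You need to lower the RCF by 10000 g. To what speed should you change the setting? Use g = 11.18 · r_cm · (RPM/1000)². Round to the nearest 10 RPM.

N₂ ≈ 7440 RPM

r = 179 mm = 17.9 cm
Current RCF = 11.18 × 17.9 × (10.263)² = 11.18 × 17.9 × 105.329169 ≈ 21,078.7 × g
Target RCF = 21,078.7 − 10,000 = 11,078.7 × g
(N/1000)² = 11,078.7 / 200.122 = 55.35973
N = 1000 × √55.35973 ≈ 7,440.4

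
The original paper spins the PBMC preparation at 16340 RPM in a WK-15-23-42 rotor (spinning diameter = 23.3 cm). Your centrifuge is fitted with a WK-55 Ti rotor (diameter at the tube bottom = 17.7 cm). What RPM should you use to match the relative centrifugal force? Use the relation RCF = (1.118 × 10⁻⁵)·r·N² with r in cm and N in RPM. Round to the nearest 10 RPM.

18750 RPM

Original rotor: r = 23.3 / 2 = 11.65 cm
RCF_original = 1.118 × 10⁻⁵ × 11.65 × (16340)² = 1.118 × 10⁻⁵ × 11.65 × 266,995,600 ≈ 34,775.4 × g
Your rotor: r = 17.7 / 2 = 8.85 cm
34,775.4 = 1.118 × 10⁻⁵ × 8.85 × N²
N² = 34,775.4 / (9.8943 × 10⁻⁵) = 351,469,028
N ≈ √351,469,028 ≈ 18,747.5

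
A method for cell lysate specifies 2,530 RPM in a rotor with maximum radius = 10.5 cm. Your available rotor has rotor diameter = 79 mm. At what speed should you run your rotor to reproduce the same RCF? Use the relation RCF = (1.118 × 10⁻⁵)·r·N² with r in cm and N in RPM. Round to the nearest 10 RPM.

4120 RPM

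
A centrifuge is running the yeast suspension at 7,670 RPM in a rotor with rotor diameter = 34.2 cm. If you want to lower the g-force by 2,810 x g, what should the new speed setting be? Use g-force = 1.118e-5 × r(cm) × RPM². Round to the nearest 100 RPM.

r = 34.2 / 2 = 17.1 cm
Current RCF = 1.118 × 10⁻⁵ × 17.1 × (7670)² = 1.118 × 10⁻⁵ × 17.1 × 58,828,900 ≈ 11,246.8 × g
Target RCF = 11,246.8 − 2,810 = 8,436.8 × g
N² = 8,436.8 / (19.1178 × 10⁻⁵) = 44,130,601
N ≈ √44,130,601 ≈ 6,643.1

≈ 6600 RPM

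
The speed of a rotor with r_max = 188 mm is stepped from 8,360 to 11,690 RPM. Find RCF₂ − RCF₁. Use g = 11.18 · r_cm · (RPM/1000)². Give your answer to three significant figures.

r = 188 mm = 18.8 cm
RCF₁ = 11.18 × 18.8 × (8.36)² = 11.18 × 18.8 × 69.8896 ≈ 14,689.7 × g
RCF₂ = 11.18 × 18.8 × (11.69)² = 11.18 × 18.8 × 136.6561 ≈ 28,722.9 × g
Increase = 28,722.9 − 14,689.7 = 14,033.2

14000 x g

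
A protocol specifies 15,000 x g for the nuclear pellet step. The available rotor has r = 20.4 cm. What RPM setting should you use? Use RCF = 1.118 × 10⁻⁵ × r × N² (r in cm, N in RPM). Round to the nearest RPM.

8110 RPM

15,000 = 1.118 × 10⁻⁵ × 20.4 × N²
N² = 15,000 / (22.8072 × 10⁻⁵) = 65,768,705
N ≈ √65,768,705 ≈ 8,109.8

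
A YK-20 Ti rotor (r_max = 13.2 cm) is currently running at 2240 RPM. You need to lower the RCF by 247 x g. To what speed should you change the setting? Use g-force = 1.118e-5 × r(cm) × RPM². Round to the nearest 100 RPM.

Current RCF = 1.118 × 10⁻⁵ × 13.2 × (2240)² = 1.118 × 10⁻⁵ × 13.2 × 5,017,600 ≈ 740.5 × g
Target RCF = 740.5 − 247 = 493.5 × g
N² = 493.5 / (14.7576 × 10⁻⁵) = 3,344,040
N ≈ √3,344,040 ≈ 1,828.7

≈ 1800 RPM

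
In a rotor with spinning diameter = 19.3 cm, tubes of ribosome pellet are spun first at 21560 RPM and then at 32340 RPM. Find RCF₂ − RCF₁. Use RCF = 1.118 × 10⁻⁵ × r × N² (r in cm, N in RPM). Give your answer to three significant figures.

r = 19.3 / 2 = 9.65 cm
RCF₁ = 1.118 × 10⁻⁵ × 9.65 × (21560)² = 1.118 × 10⁻⁵ × 9.65 × 464,833,600 ≈ 50,149.5 × g
RCF₂ = 1.118 × 10⁻⁵ × 9.65 × (32340)² = 1.118 × 10⁻⁵ × 9.65 × 1,045,875,600 ≈ 112,836.4 × g
Increase = 112,836.4 − 50,149.5 = 62,686.9

≈ 62700 × g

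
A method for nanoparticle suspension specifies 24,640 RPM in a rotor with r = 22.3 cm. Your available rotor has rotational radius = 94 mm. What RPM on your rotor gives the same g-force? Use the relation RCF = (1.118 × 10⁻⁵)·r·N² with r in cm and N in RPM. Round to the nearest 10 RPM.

RCF = 1.118 × 10⁻⁵ × r × N²
RCF_original = 1.118 × 10⁻⁵ × 22.3 × (24640)² = 1.118 × 10⁻⁵ × 22.3 × 607,129,600 ≈ 151,365.9 × g
Your rotor: r = 94 mm = 9.4 cm
151,365.9 = 1.118 × 10⁻⁵ × 9.4 × N²
N² = 151,365.9 / (10.5092 × 10⁻⁵) = 1,440,318,007
N ≈ √1,440,318,007 ≈ 37,951.5

≈ 37950 RPM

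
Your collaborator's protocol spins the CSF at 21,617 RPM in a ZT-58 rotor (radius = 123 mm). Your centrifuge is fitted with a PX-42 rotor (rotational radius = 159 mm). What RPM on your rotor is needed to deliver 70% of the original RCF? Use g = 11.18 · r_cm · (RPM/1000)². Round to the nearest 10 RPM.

15910 RPM

Original rotor: r = 123 mm = 12.3 cm
RCF_original = 11.18 × 12.3 × (21.617)² = 11.18 × 12.3 × 467.294689 ≈ 64,259.6 × g
Target RCF = 0.7 × 64,259.6 ≈ 44,981.7 × g
Your rotor: r = 159 mm = 15.9 cm
44,981.7 = 11.18 × 15.9 × (N/1000)²
(N/1000)² = 44,981.7 / 177.762 = 253.0445
N = 1000 × √253.0445 ≈ 15,907.4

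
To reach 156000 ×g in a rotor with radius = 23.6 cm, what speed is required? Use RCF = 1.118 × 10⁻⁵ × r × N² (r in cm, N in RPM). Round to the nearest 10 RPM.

≈ 24320 RPM

156,000 = 1.118 × 10⁻⁵ × 23.6 × N²
N² = 156,000 / (26.3848 × 10⁻⁵) = 591,249,507
N ≈ √591,249,507 ≈ 24,315.6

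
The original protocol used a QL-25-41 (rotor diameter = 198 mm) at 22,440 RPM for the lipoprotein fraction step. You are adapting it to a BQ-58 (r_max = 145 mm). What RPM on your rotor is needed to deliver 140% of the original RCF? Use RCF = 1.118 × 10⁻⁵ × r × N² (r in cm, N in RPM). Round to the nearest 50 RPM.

21950 RPM

Original rotor: r = 198 mm / 2 = 99 mm = 9.9 cm
RCF = 1.118 × 10⁻⁵ × r × N²
RCF_original = 1.118 × 10⁻⁵ × 9.9 × (22440)² = 1.118 × 10⁻⁵ × 9.9 × 503,553,600 ≈ 55,734.3 × g
Target RCF = 1.4 × 55,734.3 ≈ 78,028 × g
Your rotor: r = 145 mm = 14.5 cm
78,028 = 1.118 × 10⁻⁵ × 14.5 × N²
N² = 78,028 / (16.211 × 10⁻⁵) = 481,327,494
N ≈ √481,327,494 ≈ 21,939.2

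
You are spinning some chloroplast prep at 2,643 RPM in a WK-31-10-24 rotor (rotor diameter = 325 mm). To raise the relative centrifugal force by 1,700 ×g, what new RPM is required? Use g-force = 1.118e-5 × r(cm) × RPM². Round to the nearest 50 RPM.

r = 325 mm / 2 = 162.5 mm = 16.25 cm
Current RCF = 1.118 × 10⁻⁵ × 16.25 × (2643)² = 1.118 × 10⁻⁵ × 16.25 × 6,985,449 ≈ 1,269.1 × g
Target RCF = 1,269.1 + 1,700 = 2,969.1 × g
N² = 2,969.1 / (18.1675 × 10⁻⁵) = 16,342,920
N ≈ √16,342,920 ≈ 4,042.6

≈ 4050 RPM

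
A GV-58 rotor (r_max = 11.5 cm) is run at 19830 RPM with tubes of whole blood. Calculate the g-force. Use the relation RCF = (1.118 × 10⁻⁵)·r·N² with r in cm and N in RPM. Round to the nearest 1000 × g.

RCF = 1.118 × 10⁻⁵ × r × N²
RCF = 1.118 × 10⁻⁵ × 11.5 × (19830)² = 1.118 × 10⁻⁵ × 11.5 × 393,228,900 ≈ 50,557.4 × g

RCF ≈ 51000 × g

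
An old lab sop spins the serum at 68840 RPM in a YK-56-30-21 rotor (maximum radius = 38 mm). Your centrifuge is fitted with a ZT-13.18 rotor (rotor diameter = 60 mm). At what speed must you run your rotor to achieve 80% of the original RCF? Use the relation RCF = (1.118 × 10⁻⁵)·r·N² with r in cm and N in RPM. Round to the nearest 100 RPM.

Original rotor: r = 38 mm = 3.8 cm
RCF_original = 1.118 × 10⁻⁵ × 3.8 × (68840)² = 1.118 × 10⁻⁵ × 3.8 × 4,738,945,600 ≈ 201,329.4 × g
Target RCF = 0.8 × 201,329.4 ≈ 161,063.5 × g
Your rotor: r = 60 mm / 2 = 30 mm = 3 cm
161,063.5 = 1.118 × 10⁻⁵ × 3 × N²
N² = 161,063.5 / (3.354 × 10⁻⁵) = 4,802,131,783
N ≈ √4,802,131,783 ≈ 69,297.4

≈ 69300 RPM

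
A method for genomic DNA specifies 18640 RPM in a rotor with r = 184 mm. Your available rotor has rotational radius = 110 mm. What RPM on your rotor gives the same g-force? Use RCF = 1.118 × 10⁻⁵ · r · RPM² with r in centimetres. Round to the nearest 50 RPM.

≈ 24100 RPM

Original rotor: r = 184 mm = 18.4 cm
RCF_original = 1.118 × 10⁻⁵ × 18.4 × (18640)² = 1.118 × 10⁻⁵ × 18.4 × 347,449,600 ≈ 71,474.6 × g
Your rotor: r = 110 mm = 11.0 cm
71,474.6 = 1.118 × 10⁻⁵ × 11 × N²
N² = 71,474.6 / (12.298 × 10⁻⁵) = 581,188,811
N ≈ √581,188,811 ≈ 24,107.9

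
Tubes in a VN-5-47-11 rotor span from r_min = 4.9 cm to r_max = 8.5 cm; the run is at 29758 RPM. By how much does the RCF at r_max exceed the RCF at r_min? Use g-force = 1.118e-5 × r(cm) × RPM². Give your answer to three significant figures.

≈ 35600 × g

ΔRCF = 1.118 × 10⁻⁵ × (r_max − r_min) × N² = 1.118 × 10⁻⁵ × 3.6 × 885,538,564 ≈ 35,641.2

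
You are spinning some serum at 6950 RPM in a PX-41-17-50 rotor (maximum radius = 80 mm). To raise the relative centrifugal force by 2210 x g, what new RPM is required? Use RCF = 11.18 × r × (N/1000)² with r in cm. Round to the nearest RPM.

r = 80 mm = 8.0 cm
Current RCF = 11.18 × 8 × (6.95)² = 11.18 × 8 × 48.3025 ≈ 4,320.2 × g
Target RCF = 4,320.2 + 2,210 = 6,530.2 × g
(N/1000)² = 6,530.2 / 89.44 = 73.01208
N = 1000 × √73.01208 ≈ 8,544.7

N₂ ≈ 8545 RPM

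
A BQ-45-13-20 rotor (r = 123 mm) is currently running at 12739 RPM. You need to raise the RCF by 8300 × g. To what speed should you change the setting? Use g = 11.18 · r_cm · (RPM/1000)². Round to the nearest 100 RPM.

r = 123 mm = 12.3 cm
Current RCF = 11.18 × 12.3 × (12.739)² = 11.18 × 12.3 × 162.282121 ≈ 22,316.1 × g
Target RCF = 22,316.1 + 8,300 = 30,616.1 × g
(N/1000)² = 30,616.1 / 137.514 = 222.6399
N = 1000 × √222.6399 ≈ 14,921.1

≈ 14900 RPM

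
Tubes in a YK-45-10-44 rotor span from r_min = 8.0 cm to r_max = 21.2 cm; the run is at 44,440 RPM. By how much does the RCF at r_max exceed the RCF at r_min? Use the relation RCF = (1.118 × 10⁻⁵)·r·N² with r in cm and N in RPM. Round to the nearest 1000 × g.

ΔRCF = 1.118 × 10⁻⁵ × (r_max − r_min) × N² = 1.118 × 10⁻⁵ × 13.2 × 1,974,913,600 ≈ 291,449.8

ΔRCF ≈ 291000 ×g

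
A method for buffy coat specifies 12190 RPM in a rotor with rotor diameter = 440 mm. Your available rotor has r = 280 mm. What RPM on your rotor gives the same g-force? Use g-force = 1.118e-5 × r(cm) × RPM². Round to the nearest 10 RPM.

Original rotor: r = 440 mm / 2 = 220 mm = 22 cm
RCF_original = 1.118 × 10⁻⁵ × 22 × (12190)² = 1.118 × 10⁻⁵ × 22 × 148,596,100 ≈ 36,548.7 × g
Your rotor: r = 280 mm = 28.0 cm
36,548.7 = 1.118 × 10⁻⁵ × 28 × N²
N² = 36,548.7 / (31.304 × 10⁻⁵) = 116,754,089
N ≈ √116,754,089 ≈ 10,805.3

10810 RPM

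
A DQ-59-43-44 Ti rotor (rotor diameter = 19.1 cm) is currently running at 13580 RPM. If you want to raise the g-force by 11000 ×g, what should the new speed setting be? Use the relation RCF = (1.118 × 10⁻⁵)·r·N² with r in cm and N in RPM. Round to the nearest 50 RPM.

16950 RPM

r = 19.1 / 2 = 9.55 cm
Current RCF = 1.118 × 10⁻⁵ × 9.55 × (13580)² = 1.118 × 10⁻⁵ × 9.55 × 184,416,400 ≈ 19,690 × g
Target RCF = 19,690 + 11,000 = 30,690 × g
N² = 30,690 / (10.6769 × 10⁻⁵) = 287,442,984
N ≈ √287,442,984 ≈ 16,954.1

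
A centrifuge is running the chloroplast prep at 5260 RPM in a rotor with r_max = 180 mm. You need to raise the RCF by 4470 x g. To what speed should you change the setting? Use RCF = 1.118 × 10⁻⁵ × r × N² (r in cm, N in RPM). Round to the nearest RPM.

N₂ ≈ 7063 RPM

r = 180 mm = 18.0 cm
Current RCF = 1.118 × 10⁻⁵ × 18 × (5260)² = 1.118 × 10⁻⁵ × 18 × 27,667,600 ≈ 5,567.8 × g
Target RCF = 5,567.8 + 4,470 = 10,037.8 × g
N² = 10,037.8 / (20.124 × 10⁻⁵) = 49,879,746
N ≈ √49,879,746 ≈ 7,062.6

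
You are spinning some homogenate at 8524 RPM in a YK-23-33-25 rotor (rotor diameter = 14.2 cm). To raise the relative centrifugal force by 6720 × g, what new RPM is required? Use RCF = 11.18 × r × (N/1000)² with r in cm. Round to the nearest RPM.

r = 14.2 / 2 = 7.1 cm
Current RCF = 11.18 × 7.1 × (8.524)² = 11.18 × 7.1 × 72.658576 ≈ 5,767.5 × g
Target RCF = 5,767.5 + 6,720 = 12,487.5 × g
(N/1000)² = 12,487.5 / 79.378 = 157.3169
N = 1000 × √157.3169 ≈ 12,542.6

12543 RPM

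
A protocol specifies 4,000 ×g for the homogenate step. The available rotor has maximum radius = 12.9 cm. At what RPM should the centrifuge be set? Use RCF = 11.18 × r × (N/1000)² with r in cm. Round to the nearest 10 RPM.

5270 RPM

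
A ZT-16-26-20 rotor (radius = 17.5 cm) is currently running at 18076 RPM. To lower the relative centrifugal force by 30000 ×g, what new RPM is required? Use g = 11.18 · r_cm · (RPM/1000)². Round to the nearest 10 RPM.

≈ 13170 RPM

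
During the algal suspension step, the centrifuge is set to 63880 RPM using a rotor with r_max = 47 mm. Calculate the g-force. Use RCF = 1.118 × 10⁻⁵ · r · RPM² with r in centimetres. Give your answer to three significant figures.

≈ 214000 × g

r = 47 mm = 4.7 cm
RCF = 1.118 × 10⁻⁵ × r × N²
RCF = 1.118 × 10⁻⁵ × 4.7 × (63880)² = 1.118 × 10⁻⁵ × 4.7 × 4,080,654,400 ≈ 214,422.1 × g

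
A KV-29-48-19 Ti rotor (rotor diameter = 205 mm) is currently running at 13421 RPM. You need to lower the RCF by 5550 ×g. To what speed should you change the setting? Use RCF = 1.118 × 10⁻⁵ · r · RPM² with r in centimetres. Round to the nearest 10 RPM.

r = 205 mm / 2 = 102.5 mm = 10.25 cm
Current RCF = 1.118 × 10⁻⁵ × 10.25 × (13421)² = 1.118 × 10⁻⁵ × 10.25 × 180,123,241 ≈ 20,641.2 × g
Target RCF = 20,641.2 − 5,550 = 15,091.2 × g
N² = 15,091.2 / (11.4595 × 10⁻⁵) = 131,691,610
N ≈ √131,691,610 ≈ 11,475.7

≈ 11480 RPM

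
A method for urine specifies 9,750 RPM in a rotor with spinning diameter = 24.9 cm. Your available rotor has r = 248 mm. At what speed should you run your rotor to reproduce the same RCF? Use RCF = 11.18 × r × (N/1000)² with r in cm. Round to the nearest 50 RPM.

Original rotor: r = 24.9 / 2 = 12.45 cm
RCF_original = 11.18 × 12.45 × (9.75)² = 11.18 × 12.45 × 95.0625 ≈ 13,231.8 × g
Your rotor: r = 248 mm = 24.8 cm
13,231.8 = 11.18 × 24.8 × (N/1000)²
(N/1000)² = 13,231.8 / 277.264 = 47.72275
N = 1000 × √47.72275 ≈ 6,908.2

≈ 6900 RPM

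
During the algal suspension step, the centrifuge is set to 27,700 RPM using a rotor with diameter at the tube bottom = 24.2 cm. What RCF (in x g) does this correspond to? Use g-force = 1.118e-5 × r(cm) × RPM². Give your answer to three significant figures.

r = 24.2 / 2 = 12.1 cm
RCF = 1.118 × 10⁻⁵ × r × N²
RCF = 1.118 × 10⁻⁵ × 12.1 × (27700)² = 1.118 × 10⁻⁵ × 12.1 × 767,290,000 ≈ 103,797.5 × g

RCF ≈ 104000 x g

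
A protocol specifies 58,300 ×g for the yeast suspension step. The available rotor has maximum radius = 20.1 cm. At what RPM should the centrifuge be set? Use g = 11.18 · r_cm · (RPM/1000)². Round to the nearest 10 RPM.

RCF = 11.18 × r × (N/1000)²
58,300 = 11.18 × 20.1 × (N/1000)²
(N/1000)² = 58,300 / 224.718 = 259.4363
N = 1000 × √259.4363 ≈ 16,107.0

N ≈ 16110 RPM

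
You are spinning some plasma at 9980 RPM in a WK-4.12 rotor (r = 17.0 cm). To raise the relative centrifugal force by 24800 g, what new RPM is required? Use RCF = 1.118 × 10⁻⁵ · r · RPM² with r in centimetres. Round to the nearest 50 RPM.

N₂ ≈ 15150 RPM

Current RCF = 1.118 × 10⁻⁵ × 17 × (9980)² = 1.118 × 10⁻⁵ × 17 × 99,600,400 ≈ 18,930.1 × g
Target RCF = 18,930.1 + 24,800 = 43,730.1 × g
N² = 43,730.1 / (19.006 × 10⁻⁵) = 230,085,762
N ≈ √230,085,762 ≈ 15,168.6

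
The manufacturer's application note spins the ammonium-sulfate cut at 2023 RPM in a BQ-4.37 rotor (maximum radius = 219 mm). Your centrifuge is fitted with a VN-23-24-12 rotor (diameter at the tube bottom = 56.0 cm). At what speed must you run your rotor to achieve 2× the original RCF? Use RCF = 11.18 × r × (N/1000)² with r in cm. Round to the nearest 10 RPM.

2530 RPM

Original rotor: r = 219 mm = 21.9 cm
RCF = 11.18 × r × (N/1000)²
RCF_original = 11.18 × 21.9 × (2.023)² = 11.18 × 21.9 × 4.092529 ≈ 1,002 × g
Target RCF = 2 × 1,002 ≈ 2,004 × g
Your rotor: r = 56.0 / 2 = 28 cm
2,004 = 11.18 × 28 × (N/1000)²
(N/1000)² = 2,004 / 313.04 = 6.401738
N = 1000 × √6.401738 ≈ 2,530.2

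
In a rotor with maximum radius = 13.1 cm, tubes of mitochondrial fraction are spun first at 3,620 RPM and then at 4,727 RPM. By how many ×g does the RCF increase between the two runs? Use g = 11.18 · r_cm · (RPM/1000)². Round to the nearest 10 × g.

RCF₁ = 11.18 × 13.1 × (3.62)² = 11.18 × 13.1 × 13.1044 ≈ 1,919.2 × g
RCF₂ = 11.18 × 13.1 × (4.727)² = 11.18 × 13.1 × 22.344529 ≈ 3,272.5 × g
Increase = 3,272.5 − 1,919.2 = 1,353.3

1350 ×g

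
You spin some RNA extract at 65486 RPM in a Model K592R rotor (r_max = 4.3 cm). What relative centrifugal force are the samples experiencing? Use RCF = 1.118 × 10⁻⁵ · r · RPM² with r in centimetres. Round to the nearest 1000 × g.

RCF ≈ 206000 ×g

RCF = 1.118 × 10⁻⁵ × r × N²
RCF = 1.118 × 10⁻⁵ × 4.3 × (65486)² = 1.118 × 10⁻⁵ × 4.3 × 4,288,416,196 ≈ 206,161.3 × g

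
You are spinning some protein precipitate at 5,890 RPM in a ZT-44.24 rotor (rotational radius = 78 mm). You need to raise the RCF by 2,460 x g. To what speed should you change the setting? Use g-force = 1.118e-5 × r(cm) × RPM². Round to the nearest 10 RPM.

N₂ ≈ 7930 RPM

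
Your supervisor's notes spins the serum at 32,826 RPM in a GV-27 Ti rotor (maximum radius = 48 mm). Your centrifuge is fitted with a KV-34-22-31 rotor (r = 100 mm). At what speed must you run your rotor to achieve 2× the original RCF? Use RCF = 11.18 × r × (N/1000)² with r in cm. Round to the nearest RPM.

≈ 32163 RPM

Original rotor: r = 48 mm = 4.8 cm
RCF_original = 11.18 × 4.8 × (32.826)² = 11.18 × 4.8 × 1,077.546276 ≈ 57,825.4 × g
Target RCF = 2 × 57,825.4 ≈ 115,650.8 × g
Your rotor: r = 100 mm = 10.0 cm
115,650.8 = 11.18 × 10 × (N/1000)²
(N/1000)² = 115,650.8 / 111.8 = 1034.444
N = 1000 × √1034.444 ≈ 32,162.8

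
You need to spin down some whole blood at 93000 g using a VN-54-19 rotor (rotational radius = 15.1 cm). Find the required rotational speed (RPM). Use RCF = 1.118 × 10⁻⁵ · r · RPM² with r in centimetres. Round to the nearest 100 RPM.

N ≈ 23500 RPM

RCF = 1.118 × 10⁻⁵ × r × N²
93,000 = 1.118 × 10⁻⁵ × 15.1 × N²
N² = 93,000 / (16.8818 × 10⁻⁵) = 550,889,123
N ≈ √550,889,123 ≈ 23,471.0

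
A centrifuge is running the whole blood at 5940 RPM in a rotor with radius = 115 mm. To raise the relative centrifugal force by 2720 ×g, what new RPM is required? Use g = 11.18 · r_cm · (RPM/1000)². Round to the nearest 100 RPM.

r = 115 mm = 11.5 cm
Current RCF = 11.18 × 11.5 × (5.94)² = 11.18 × 11.5 × 35.2836 ≈ 4,536.4 × g
Target RCF = 4,536.4 + 2,720 = 7,256.4 × g
(N/1000)² = 7,256.4 / 128.57 = 56.43929
N = 1000 × √56.43929 ≈ 7,512.6

≈ 7500 RPM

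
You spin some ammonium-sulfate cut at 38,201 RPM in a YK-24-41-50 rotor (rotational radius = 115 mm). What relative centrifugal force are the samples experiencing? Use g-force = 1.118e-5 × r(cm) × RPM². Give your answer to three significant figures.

r = 115 mm = 11.5 cm
RCF = 1.118 × 10⁻⁵ × 11.5 × (38201)² = 1.118 × 10⁻⁵ × 11.5 × 1,459,316,401 ≈ 187,624.3 × g

≈ 188000 × g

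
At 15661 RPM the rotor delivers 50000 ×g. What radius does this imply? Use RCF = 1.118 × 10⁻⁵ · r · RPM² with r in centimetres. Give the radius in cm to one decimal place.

18.2 cm

RCF = 1.118 × 10⁻⁵ × r × N²
50000 = 1.118 × 10⁻⁵ × r × (15661)²
r = 50000 / (1.118 × 10⁻⁵ × 245,266,921) = 50000 / 2742.084 ≈ 18.234 cm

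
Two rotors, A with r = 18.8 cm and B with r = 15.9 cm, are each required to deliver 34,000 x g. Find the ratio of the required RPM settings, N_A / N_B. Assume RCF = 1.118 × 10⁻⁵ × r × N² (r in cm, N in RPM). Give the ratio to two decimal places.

At fixed RCF, N ∝ 1/√r, so N_A/N_B = √(r_B/r_A) = √(15.9/18.8) = √0.845745 = 0.9196.

0.92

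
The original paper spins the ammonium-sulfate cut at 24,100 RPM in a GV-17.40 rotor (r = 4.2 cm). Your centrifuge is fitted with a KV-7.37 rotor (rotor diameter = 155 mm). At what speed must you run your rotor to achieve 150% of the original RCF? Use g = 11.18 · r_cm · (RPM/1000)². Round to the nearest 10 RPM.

≈ 21730 RPM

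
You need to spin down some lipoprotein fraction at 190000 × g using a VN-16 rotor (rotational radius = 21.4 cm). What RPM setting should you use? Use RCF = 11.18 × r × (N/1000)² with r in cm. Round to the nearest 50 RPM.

≈ 28200 RPM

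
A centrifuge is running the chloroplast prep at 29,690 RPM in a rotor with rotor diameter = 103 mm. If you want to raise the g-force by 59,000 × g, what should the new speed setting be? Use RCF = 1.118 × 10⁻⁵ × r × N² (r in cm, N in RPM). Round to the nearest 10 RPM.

r = 103 mm / 2 = 51.5 mm = 5.15 cm
Current RCF = 1.118 × 10⁻⁵ × 5.15 × (29690)² = 1.118 × 10⁻⁵ × 5.15 × 881,496,100 ≈ 50,753.9 × g
Target RCF = 50,753.9 + 59,000 = 109,753.9 × g
N² = 109,753.9 / (5.7577 × 10⁻⁵) = 1,906,210,813
N ≈ √1,906,210,813 ≈ 43,660.2

≈ 43660 RPM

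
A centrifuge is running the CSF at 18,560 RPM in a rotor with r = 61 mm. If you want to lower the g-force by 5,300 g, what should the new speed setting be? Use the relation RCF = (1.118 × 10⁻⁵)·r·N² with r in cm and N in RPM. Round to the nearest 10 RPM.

r = 61 mm = 6.1 cm
Current RCF = 1.118 × 10⁻⁵ × 6.1 × (18560)² = 1.118 × 10⁻⁵ × 6.1 × 344,473,600 ≈ 23,492.4 × g
Target RCF = 23,492.4 − 5,300 = 18,192.4 × g
N² = 18,192.4 / (6.8198 × 10⁻⁵) = 266,758,556
N ≈ √266,758,556 ≈ 16,332.7

≈ 16330 RPM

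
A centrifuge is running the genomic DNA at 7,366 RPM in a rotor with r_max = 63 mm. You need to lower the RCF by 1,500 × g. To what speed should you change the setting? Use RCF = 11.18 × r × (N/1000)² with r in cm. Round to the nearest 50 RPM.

N₂ ≈ 5750 RPM

r = 63 mm = 6.3 cm
Current RCF = 11.18 × 6.3 × (7.366)² = 11.18 × 6.3 × 54.257956 ≈ 3,821.6 × g
Target RCF = 3,821.6 − 1,500 = 2,321.6 × g
(N/1000)² = 2,321.6 / 70.434 = 32.96135
N = 1000 × √32.96135 ≈ 5,741.2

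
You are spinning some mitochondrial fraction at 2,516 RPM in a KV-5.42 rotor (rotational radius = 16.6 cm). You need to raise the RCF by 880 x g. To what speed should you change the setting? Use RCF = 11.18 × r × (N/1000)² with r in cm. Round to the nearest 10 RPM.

N₂ ≈ 3330 RPM

Current RCF = 11.18 × 16.6 × (2.516)² = 11.18 × 16.6 × 6.330256 ≈ 1,174.8 × g
Target RCF = 1,174.8 + 880 = 2,054.8 × g
(N/1000)² = 2,054.8 / 185.588 = 11.07184
N = 1000 × √11.07184 ≈ 3,327.4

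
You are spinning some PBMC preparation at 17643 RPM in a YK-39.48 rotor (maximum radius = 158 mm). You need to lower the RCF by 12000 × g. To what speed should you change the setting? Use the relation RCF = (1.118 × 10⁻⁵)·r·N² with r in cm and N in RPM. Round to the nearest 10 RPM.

≈ 15600 RPM

r = 158 mm = 15.8 cm
Current RCF = 1.118 × 10⁻⁵ × 15.8 × (17643)² = 1.118 × 10⁻⁵ × 15.8 × 311,275,449 ≈ 54,984.9 × g
Target RCF = 54,984.9 − 12,000 = 42,984.9 × g
N² = 42,984.9 / (17.6644 × 10⁻⁵) = 243,341,976
N ≈ √243,341,976 ≈ 15,599.4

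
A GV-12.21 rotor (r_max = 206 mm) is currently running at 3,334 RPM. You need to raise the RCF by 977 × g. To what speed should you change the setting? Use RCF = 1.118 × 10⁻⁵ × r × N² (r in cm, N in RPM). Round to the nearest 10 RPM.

r = 206 mm = 20.6 cm
Current RCF = 1.118 × 10⁻⁵ × 20.6 × (3334)² = 1.118 × 10⁻⁵ × 20.6 × 11,115,556 ≈ 2,560 × g
Target RCF = 2,560 + 977 = 3,537 × g
N² = 3,537 / (23.0308 × 10⁻⁵) = 15,357,695
N ≈ √15,357,695 ≈ 3,918.9

3920 RPM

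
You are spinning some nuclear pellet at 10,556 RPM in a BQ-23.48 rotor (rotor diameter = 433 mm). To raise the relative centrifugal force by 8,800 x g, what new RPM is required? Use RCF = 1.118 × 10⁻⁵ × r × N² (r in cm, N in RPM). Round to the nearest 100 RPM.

r = 433 mm / 2 = 216.5 mm = 21.65 cm
Current RCF = 1.118 × 10⁻⁵ × 21.65 × (10556)² = 1.118 × 10⁻⁵ × 21.65 × 111,429,136 ≈ 26,971.1 × g
Target RCF = 26,971.1 + 8,800 = 35,771.1 × g
N² = 35,771.1 / (24.2047 × 10⁻⁵) = 147,785,761
N ≈ √147,785,761 ≈ 12,156.7

N₂ ≈ 12200 RPM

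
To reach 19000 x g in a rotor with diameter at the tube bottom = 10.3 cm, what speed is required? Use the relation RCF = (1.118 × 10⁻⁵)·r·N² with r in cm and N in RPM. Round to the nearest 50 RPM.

r = 10.3 / 2 = 5.15 cm
RCF = 1.118 × 10⁻⁵ × r × N²
19,000 = 1.118 × 10⁻⁵ × 5.15 × N²
N² = 19,000 / (5.7577 × 10⁻⁵) = 329,992,879
N ≈ √329,992,879 ≈ 18,165.7

18150 RPM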